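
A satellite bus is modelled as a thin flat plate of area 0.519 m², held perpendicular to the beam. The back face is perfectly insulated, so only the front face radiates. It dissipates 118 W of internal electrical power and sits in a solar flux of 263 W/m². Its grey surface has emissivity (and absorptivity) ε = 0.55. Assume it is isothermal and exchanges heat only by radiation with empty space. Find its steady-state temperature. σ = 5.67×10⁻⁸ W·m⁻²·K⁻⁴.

T ≈ 330 K

At steady state, absorbed solar power + internal power = radiated power.
Absorbed: α·S·A_cross = 0.55·263·0.5190 = 75.07 W (cross-section A).
Total input = 75.07 + 118 = 193.1 W.
Radiated: εσ·A_surf·T⁴ with A_surf = A = 0.5190 m².
T⁴ = 193.1/(0.55·5.67×10⁻⁸·0.5190) = 1.193×10¹⁰ K⁴.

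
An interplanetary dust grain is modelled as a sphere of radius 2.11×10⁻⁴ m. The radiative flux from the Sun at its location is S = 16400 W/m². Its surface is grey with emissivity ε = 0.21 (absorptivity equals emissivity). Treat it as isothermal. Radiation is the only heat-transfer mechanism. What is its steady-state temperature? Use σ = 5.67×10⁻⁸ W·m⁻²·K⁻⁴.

At equilibrium, absorbed power = emitted power.
Absorbing cross-section = πr² = 1.399×10⁻⁷ m²; emitting surface = 4πr² = 5.595×10⁻⁷ m² (ratio 4).
εS·A_cross = εσ·A_surf·T⁴  ⇒  T⁴ = S/(4σ)   (ε cancels).
T⁴ = 16400/(4·5.67×10⁻⁸) = 7.231×10¹⁰ K⁴.
T = (7.231×10¹⁰)^(1/4).

T ≈ 519 K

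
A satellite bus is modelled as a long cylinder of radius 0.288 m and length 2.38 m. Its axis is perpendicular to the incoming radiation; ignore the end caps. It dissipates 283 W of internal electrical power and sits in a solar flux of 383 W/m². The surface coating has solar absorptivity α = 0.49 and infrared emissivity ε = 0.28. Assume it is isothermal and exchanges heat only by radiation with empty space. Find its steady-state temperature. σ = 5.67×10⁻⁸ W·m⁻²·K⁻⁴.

At steady state, absorbed solar power + internal power = radiated power.
Absorbed: α·S·A_cross = 0.49·383·1.371 = 257.3 W (cross-section 2rL).
Total input = 257.3 + 283 = 540.3 W.
Radiated: εσ·A_surf·T⁴ with A_surf = 2πrL = 4.307 m².
T⁴ = 540.3/(0.28·5.67×10⁻⁸·4.307) = 7.902×10⁹ K⁴.

T ≈ 298 K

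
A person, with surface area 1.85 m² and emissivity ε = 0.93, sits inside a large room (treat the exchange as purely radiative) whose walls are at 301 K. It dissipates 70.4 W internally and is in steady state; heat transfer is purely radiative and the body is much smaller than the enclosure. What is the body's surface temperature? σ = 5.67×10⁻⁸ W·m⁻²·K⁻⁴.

For a small grey body in a large enclosure, net radiated power = εσA(T⁴ − T_w⁴).
Steady state: P = εσA(T⁴ − T_w⁴) with A = 1.85 m².
T⁴ = P/(εσA) + T_w⁴ = 70.4/(0.93·5.67×10⁻⁸·1.850) + (301)⁴
    = 7.217×10⁸ + 8.209×10⁹ = 8.930×10⁹ K⁴.

T ≈ 307 K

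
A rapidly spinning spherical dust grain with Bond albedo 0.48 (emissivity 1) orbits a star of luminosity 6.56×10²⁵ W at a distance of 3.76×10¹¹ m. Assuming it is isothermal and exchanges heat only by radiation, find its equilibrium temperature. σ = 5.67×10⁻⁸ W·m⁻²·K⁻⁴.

T ≈ 95.9 K

First find the stellar flux at distance d: S = L/(4πd²) = 6.56×10²⁵/(4π·(3.76×10¹¹)²) = 36.92 W/m².
For an isothermal sphere, absorbed (1−a)S·πr² = emitted σ·4πr²·T⁴, so T⁴ = (1−a)S/(4σ).
T⁴ = 0.520·36.92/(4·5.67×10⁻⁸) = 8.466×10⁷ K⁴.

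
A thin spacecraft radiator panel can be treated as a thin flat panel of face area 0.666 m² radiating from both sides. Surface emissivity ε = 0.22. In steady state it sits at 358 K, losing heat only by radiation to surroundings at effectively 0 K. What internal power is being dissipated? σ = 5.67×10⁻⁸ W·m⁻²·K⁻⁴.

P ≈ 273 W

Steady state: P = εσA T⁴.
A = 2·0.666 = 1.332 m²; T⁴ = (358)⁴ = 1.643×10¹⁰ K⁴.
P = 0.22 × 5.67×10⁻⁸ × 1.332 × 1.643×10¹⁰.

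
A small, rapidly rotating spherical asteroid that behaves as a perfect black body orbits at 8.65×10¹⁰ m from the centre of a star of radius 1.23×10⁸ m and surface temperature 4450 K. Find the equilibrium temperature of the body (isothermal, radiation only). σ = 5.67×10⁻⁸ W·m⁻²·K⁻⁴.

T ≈ 119 K

The star's surface emits σT_*⁴; at distance d the flux is S = σT_*⁴(R_*/d)².
S = 5.67×10⁻⁸·(4450)⁴·(1.23×10⁸/8.65×10¹⁰)² = 44.96 W/m².
For an isothermal sphere T⁴ = (1−a)S/(4σ) = 1.982×10⁸ K⁴.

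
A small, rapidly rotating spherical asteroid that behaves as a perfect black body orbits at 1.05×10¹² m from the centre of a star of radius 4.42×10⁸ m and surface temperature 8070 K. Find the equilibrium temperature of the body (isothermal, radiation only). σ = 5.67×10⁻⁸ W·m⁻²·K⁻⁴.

The star's surface emits σT_*⁴; at distance d the flux is S = σT_*⁴(R_*/d)².
S = 5.67×10⁻⁸·(8070)⁴·(4.42×10⁸/1.05×10¹²)² = 42.61 W/m².
For an isothermal sphere T⁴ = (1−a)S/(4σ) = 1.879×10⁸ K⁴.

T ≈ 117 K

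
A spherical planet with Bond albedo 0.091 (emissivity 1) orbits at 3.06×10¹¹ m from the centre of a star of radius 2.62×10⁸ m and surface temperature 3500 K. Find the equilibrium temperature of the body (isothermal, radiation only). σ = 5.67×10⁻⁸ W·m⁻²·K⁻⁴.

T ≈ 70.7 K

The star's surface emits σT_*⁴; at distance d the flux is S = σT_*⁴(R_*/d)².
S = 5.67×10⁻⁸·(3500)⁴·(2.62×10⁸/3.06×10¹¹)² = 6.238 W/m².
For an isothermal sphere T⁴ = (1−a)S/(4σ) = 2.500×10⁷ K⁴.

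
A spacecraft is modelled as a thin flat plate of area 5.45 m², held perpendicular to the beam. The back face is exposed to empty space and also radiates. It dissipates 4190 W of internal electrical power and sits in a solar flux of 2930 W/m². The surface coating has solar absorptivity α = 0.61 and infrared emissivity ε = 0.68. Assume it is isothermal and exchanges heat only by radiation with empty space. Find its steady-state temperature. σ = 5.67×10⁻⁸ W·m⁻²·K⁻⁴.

At steady state, absorbed solar power + internal power = radiated power.
Absorbed: α·S·A_cross = 0.61·2930·5.450 = 9741 W (cross-section A).
Total input = 9741 + 4190 = 13930 W.
Radiated: εσ·A_surf·T⁴ with A_surf = 2A = 10.90 m².
T⁴ = 13930/(0.68·5.67×10⁻⁸·10.90) = 3.315×10¹⁰ K⁴.

T ≈ 427 K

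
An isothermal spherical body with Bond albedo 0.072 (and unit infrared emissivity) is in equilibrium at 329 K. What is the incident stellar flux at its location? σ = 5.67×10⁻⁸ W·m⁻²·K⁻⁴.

(1−a)S·πr² = σ·4πr²·T⁴ ⇒ S = 4σT⁴/(1−a).
S = 4·5.67×10⁻⁸·1.172×10¹⁰/0.928.

S ≈ 2860 W/m²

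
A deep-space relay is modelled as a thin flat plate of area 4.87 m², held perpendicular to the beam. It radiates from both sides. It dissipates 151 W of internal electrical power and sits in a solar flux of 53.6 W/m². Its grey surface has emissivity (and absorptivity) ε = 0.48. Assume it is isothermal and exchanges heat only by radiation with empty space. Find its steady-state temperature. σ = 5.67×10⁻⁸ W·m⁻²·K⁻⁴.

At steady state, absorbed solar power + internal power = radiated power.
Absorbed: α·S·A_cross = 0.48·53.6·4.870 = 125.3 W (cross-section A).
Total input = 125.3 + 151 = 276.3 W.
Radiated: εσ·A_surf·T⁴ with A_surf = 2A = 9.740 m².
T⁴ = 276.3/(0.48·5.67×10⁻⁸·9.740) = 1.042×10⁹ K⁴.

T ≈ 180 K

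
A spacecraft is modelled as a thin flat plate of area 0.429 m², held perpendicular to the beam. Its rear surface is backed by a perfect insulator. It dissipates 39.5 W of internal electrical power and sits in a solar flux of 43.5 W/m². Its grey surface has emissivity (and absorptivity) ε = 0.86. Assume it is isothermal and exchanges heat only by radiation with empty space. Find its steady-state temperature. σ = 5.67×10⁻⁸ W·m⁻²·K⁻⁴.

At steady state, absorbed solar power + internal power = radiated power.
Absorbed: α·S·A_cross = 0.86·43.5·0.4290 = 16.05 W (cross-section A).
Total input = 16.05 + 39.5 = 55.55 W.
Radiated: εσ·A_surf·T⁴ with A_surf = A = 0.4290 m².
T⁴ = 55.55/(0.86·5.67×10⁻⁸·0.4290) = 2.655×10⁹ K⁴.

T ≈ 227 K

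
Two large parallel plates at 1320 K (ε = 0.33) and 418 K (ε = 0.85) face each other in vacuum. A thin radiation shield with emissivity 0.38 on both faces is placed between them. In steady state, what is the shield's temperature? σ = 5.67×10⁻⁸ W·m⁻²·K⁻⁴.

T_s ≈ 1040 K

In steady state the net flux on the hot side equals that on the cold side.
σ(T₁⁴−T_s⁴)/D₁ = σ(T_s⁴−T₂⁴)/D₂, with D₁ = 1/ε₁+1/ε_s−1 = 4.662, D₂ = 1/ε_s+1/ε₂−1 = 2.808.
Solve for T_s⁴: T_s⁴ = (D₂·T₁⁴ + D₁·T₂⁴)/(D₁+D₂) = 1.160×10¹² K⁴.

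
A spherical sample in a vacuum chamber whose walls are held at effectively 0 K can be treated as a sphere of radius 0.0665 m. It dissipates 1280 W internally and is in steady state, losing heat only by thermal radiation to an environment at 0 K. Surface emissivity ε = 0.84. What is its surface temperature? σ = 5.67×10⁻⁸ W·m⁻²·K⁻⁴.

T ≈ 834 K

Steady state: internal power = radiated power, P = εσA T⁴.
Radiating area A = 4πr² = 0.05557 m².
T⁴ = P/(εσA) = 1280/(0.84·5.67×10⁻⁸·0.05557) = 4.836×10¹¹ K⁴.
T = (4.836×10¹¹)^(1/4).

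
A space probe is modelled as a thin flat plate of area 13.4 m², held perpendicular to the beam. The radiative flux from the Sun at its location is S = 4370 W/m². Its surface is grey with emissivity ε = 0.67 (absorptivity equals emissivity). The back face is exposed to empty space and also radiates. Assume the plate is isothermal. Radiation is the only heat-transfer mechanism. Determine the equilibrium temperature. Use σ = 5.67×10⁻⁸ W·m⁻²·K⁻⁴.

T ≈ 443 K

At equilibrium, absorbed power = emitted power.
Absorbing cross-section = A = 13.40 m²; emitting surface = 2A = 26.80 m² (ratio 2).
εS·A_cross = εσ·A_surf·T⁴  ⇒  T⁴ = S/(2σ)   (ε cancels).
T⁴ = 4370/(2·5.67×10⁻⁸) = 3.854×10¹⁰ K⁴.
T = (3.854×10¹⁰)^(1/4).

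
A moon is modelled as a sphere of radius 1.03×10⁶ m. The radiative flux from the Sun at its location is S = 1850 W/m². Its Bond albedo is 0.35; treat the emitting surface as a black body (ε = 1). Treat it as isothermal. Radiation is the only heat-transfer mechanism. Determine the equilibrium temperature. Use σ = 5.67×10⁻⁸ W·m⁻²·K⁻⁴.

T ≈ 270 K

At equilibrium, absorbed power = emitted power.
Absorbing cross-section = πr² = 3.333×10¹² m²; emitting surface = 4πr² = 1.333×10¹³ m² (ratio 4).
(1−a)S·A_cross = εσ·A_surf·T⁴  ⇒  T⁴ = (1−a)S/(4σ).
T⁴ = 0.650·1850/(4·5.67×10⁻⁸) = 5.302×10⁹ K⁴.
T = (5.302×10⁹)^(1/4).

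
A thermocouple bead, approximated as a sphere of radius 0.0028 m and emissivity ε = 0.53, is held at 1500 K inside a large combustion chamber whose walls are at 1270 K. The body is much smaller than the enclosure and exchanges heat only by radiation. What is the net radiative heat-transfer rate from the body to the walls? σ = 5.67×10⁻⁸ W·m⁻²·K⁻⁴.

For a small grey body in a large enclosure: P_net = εσA(T_body⁴ − T_wall⁴).
A = 4πr² = 9.852×10⁻⁵ m²; T_body⁴ − T_wall⁴ = 5.062×10¹² − 2.601×10¹² = 2.461×10¹² K⁴.
|P_net| = 0.53·5.67×10⁻⁸·9.852×10⁻⁵·2.461×10¹².

P_net ≈ 7.29 W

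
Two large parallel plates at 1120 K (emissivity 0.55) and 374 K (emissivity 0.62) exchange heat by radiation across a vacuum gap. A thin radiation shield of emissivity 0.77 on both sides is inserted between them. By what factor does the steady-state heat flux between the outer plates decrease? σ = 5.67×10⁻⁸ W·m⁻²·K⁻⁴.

factor ≈ 1.66

Without shield: q₀ = σΔ(T⁴)/(1/ε₁+1/ε₂−1) with denominator 2.431.
With shield the two gaps are in series; the resistances add: (1/ε₁+1/ε_s−1)+(1/ε_s+1/ε₂−1) = 2.117+1.912 = 4.028.
Heat-flux ratio q₀/q = 4.028/2.431.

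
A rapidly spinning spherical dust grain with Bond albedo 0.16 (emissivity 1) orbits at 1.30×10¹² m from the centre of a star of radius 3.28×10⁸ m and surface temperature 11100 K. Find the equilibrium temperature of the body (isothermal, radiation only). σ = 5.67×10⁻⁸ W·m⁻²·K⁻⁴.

T ≈ 119 K

The star's surface emits σT_*⁴; at distance d the flux is S = σT_*⁴(R_*/d)².
S = 5.67×10⁻⁸·(11100)⁴·(3.28×10⁸/1.30×10¹²)² = 54.79 W/m².
For an isothermal sphere T⁴ = (1−a)S/(4σ) = 2.029×10⁸ K⁴.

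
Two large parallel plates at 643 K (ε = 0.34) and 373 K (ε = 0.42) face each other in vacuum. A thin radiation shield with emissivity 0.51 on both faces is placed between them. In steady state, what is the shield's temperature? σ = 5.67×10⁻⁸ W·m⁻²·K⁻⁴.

In steady state the net flux on the hot side equals that on the cold side.
σ(T₁⁴−T_s⁴)/D₁ = σ(T_s⁴−T₂⁴)/D₂, with D₁ = 1/ε₁+1/ε_s−1 = 3.902, D₂ = 1/ε_s+1/ε₂−1 = 3.342.
Solve for T_s⁴: T_s⁴ = (D₂·T₁⁴ + D₁·T₂⁴)/(D₁+D₂) = 8.929×10¹⁰ K⁴.

T_s ≈ 547 K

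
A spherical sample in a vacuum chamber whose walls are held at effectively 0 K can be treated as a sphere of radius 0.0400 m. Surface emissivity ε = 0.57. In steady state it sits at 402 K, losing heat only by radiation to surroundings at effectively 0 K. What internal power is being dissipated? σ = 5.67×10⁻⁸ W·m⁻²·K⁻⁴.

Steady state: P = εσA T⁴.
A = 4πr² = 0.02011 m²; T⁴ = (402)⁴ = 2.612×10¹⁰ K⁴.
P = 0.57 × 5.67×10⁻⁸ × 0.02011 × 2.612×10¹⁰.

P ≈ 17.0 W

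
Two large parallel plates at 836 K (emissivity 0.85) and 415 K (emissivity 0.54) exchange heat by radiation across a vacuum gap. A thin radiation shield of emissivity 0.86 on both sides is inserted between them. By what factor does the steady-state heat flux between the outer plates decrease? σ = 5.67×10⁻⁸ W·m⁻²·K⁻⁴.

factor ≈ 1.65

Without shield: q₀ = σΔ(T⁴)/(1/ε₁+1/ε₂−1) with denominator 2.028.
With shield the two gaps are in series; the resistances add: (1/ε₁+1/ε_s−1)+(1/ε_s+1/ε₂−1) = 1.339+2.015 = 3.354.
Heat-flux ratio q₀/q = 3.354/2.028.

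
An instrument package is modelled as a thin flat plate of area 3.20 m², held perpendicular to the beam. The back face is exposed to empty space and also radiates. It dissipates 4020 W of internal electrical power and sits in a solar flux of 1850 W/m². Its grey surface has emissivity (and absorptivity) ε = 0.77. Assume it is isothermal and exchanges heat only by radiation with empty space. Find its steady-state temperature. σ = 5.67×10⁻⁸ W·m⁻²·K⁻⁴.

At steady state, absorbed solar power + internal power = radiated power.
Absorbed: α·S·A_cross = 0.77·1850·3.200 = 4558 W (cross-section A).
Total input = 4558 + 4020 = 8578 W.
Radiated: εσ·A_surf·T⁴ with A_surf = 2A = 6.400 m².
T⁴ = 8578/(0.77·5.67×10⁻⁸·6.400) = 3.070×10¹⁰ K⁴.

T ≈ 419 K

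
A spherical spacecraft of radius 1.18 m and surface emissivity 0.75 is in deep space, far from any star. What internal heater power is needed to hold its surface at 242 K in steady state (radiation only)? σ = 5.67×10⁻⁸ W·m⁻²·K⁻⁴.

P = εσ·4πr²·T⁴.
4πr² = 17.50 m²; T⁴ = 3.430×10⁹ K⁴.
P = 0.75·5.67×10⁻⁸·17.50·3.430×10⁹.

P ≈ 2550 W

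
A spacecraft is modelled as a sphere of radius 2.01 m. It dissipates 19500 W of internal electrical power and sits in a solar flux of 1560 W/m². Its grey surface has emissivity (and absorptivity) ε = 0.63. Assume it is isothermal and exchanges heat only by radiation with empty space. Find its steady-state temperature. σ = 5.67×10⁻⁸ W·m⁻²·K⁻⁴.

T ≈ 364 K

At steady state, absorbed solar power + internal power = radiated power.
Absorbed: α·S·A_cross = 0.63·1560·12.69 = 12470 W (cross-section πr²).
Total input = 12470 + 19500 = 31970 W.
Radiated: εσ·A_surf·T⁴ with A_surf = 4πr² = 50.77 m².
T⁴ = 31970/(0.63·5.67×10⁻⁸·50.77) = 1.763×10¹⁰ K⁴.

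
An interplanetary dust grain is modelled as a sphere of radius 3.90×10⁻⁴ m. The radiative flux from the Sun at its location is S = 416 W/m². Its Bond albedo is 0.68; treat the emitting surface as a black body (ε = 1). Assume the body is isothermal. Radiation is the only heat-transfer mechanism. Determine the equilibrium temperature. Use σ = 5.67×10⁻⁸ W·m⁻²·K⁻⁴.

T ≈ 156 K

At equilibrium, absorbed power = emitted power.
Absorbing cross-section = πr² = 4.778×10⁻⁷ m²; emitting surface = 4πr² = 1.911×10⁻⁶ m² (ratio 4).
(1−a)S·A_cross = εσ·A_surf·T⁴  ⇒  T⁴ = (1−a)S/(4σ).
T⁴ = 0.320·416/(4·5.67×10⁻⁸) = 5.869×10⁸ K⁴.
T = (5.869×10⁸)^(1/4).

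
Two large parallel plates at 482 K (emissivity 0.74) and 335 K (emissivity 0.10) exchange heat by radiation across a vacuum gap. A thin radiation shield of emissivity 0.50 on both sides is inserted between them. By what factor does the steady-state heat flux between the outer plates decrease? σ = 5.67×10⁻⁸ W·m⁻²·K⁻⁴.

factor ≈ 1.29

Without shield: q₀ = σΔ(T⁴)/(1/ε₁+1/ε₂−1) with denominator 10.35.
With shield the two gaps are in series; the resistances add: (1/ε₁+1/ε_s−1)+(1/ε_s+1/ε₂−1) = 2.351+11.00 = 13.35.
Heat-flux ratio q₀/q = 13.35/10.35.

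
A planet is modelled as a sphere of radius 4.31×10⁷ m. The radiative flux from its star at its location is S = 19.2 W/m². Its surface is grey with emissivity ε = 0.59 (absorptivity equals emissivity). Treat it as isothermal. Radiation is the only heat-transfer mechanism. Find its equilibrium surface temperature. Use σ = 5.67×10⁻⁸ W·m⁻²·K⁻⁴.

T ≈ 95.9 K

At equilibrium, absorbed power = emitted power.
Absorbing cross-section = πr² = 5.836×10¹⁵ m²; emitting surface = 4πr² = 2.334×10¹⁶ m² (ratio 4).
εS·A_cross = εσ·A_surf·T⁴  ⇒  T⁴ = S/(4σ)   (ε cancels).
T⁴ = 19.2/(4·5.67×10⁻⁸) = 8.466×10⁷ K⁴.
T = (8.466×10⁷)^(1/4).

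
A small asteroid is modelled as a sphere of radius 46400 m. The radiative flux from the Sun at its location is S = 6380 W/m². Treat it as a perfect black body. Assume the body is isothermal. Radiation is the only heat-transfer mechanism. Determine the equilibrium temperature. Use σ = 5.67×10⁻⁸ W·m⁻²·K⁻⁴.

At equilibrium, absorbed power = emitted power.
Absorbing cross-section = πr² = 6.764×10⁹ m²; emitting surface = 4πr² = 2.705×10¹⁰ m² (ratio 4).
S·A_cross = εσ·A_surf·T⁴  ⇒  T⁴ = S/(4σ).
T⁴ = 1.00·6380/(4·5.67×10⁻⁸) = 2.813×10¹⁰ K⁴.
T = (2.813×10¹⁰)^(1/4).

T ≈ 410 K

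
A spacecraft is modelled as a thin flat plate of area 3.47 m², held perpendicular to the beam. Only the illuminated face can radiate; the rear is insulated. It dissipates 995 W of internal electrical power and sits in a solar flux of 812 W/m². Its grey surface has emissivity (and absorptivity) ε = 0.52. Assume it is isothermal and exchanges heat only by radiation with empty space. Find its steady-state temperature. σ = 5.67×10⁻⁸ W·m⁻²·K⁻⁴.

At steady state, absorbed solar power + internal power = radiated power.
Absorbed: α·S·A_cross = 0.52·812·3.470 = 1465 W (cross-section A).
Total input = 1465 + 995 = 2460 W.
Radiated: εσ·A_surf·T⁴ with A_surf = A = 3.470 m².
T⁴ = 2460/(0.52·5.67×10⁻⁸·3.470) = 2.405×10¹⁰ K⁴.

T ≈ 394 K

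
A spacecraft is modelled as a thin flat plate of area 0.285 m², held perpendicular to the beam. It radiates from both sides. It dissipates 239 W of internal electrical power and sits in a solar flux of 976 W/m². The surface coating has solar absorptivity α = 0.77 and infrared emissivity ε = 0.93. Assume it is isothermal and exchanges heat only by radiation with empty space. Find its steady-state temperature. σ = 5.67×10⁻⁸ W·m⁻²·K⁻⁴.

T ≈ 350 K

At steady state, absorbed solar power + internal power = radiated power.
Absorbed: α·S·A_cross = 0.77·976·0.2850 = 214.2 W (cross-section A).
Total input = 214.2 + 239 = 453.2 W.
Radiated: εσ·A_surf·T⁴ with A_surf = 2A = 0.5700 m².
T⁴ = 453.2/(0.93·5.67×10⁻⁸·0.5700) = 1.508×10¹⁰ K⁴.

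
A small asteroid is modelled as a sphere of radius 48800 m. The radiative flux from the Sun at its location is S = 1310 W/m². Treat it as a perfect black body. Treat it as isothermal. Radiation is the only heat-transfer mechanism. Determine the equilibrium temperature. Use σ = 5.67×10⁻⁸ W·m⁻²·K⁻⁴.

At equilibrium, absorbed power = emitted power.
Absorbing cross-section = πr² = 7.482×10⁹ m²; emitting surface = 4πr² = 2.993×10¹⁰ m² (ratio 4).
S·A_cross = εσ·A_surf·T⁴  ⇒  T⁴ = S/(4σ).
T⁴ = 1.00·1310/(4·5.67×10⁻⁸) = 5.776×10⁹ K⁴.
T = (5.776×10⁹)^(1/4).

T ≈ 276 K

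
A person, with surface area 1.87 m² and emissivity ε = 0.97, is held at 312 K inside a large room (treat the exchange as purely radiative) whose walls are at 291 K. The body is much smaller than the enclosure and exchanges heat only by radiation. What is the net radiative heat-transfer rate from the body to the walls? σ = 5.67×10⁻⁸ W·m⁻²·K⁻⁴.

P_net ≈ 237 W

For a small grey body in a large enclosure: P_net = εσA(T_body⁴ − T_wall⁴).
A = 1.87 m²; T_body⁴ − T_wall⁴ = 9.476×10⁹ − 7.171×10⁹ = 2.305×10⁹ K⁴.
|P_net| = 0.97·5.67×10⁻⁸·1.870·2.305×10⁹.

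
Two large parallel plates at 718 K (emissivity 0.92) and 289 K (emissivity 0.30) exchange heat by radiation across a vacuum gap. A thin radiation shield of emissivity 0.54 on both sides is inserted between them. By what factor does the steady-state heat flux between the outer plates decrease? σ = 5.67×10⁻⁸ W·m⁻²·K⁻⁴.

factor ≈ 1.79

Without shield: q₀ = σΔ(T⁴)/(1/ε₁+1/ε₂−1) with denominator 3.420.
With shield the two gaps are in series; the resistances add: (1/ε₁+1/ε_s−1)+(1/ε_s+1/ε₂−1) = 1.939+4.185 = 6.124.
Heat-flux ratio q₀/q = 6.124/3.420.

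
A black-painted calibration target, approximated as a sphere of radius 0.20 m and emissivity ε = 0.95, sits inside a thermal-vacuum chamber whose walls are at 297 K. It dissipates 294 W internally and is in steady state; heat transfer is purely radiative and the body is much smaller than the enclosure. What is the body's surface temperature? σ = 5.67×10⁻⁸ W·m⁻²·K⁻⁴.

For a small grey body in a large enclosure, net radiated power = εσA(T⁴ − T_w⁴).
Steady state: P = εσA(T⁴ − T_w⁴) with A = 4πr² = 0.5027 m².
T⁴ = P/(εσA) + T_w⁴ = 294/(0.95·5.67×10⁻⁸·0.5027) + (297)⁴
    = 1.086×10¹⁰ + 7.781×10⁹ = 1.864×10¹⁰ K⁴.

T ≈ 369 K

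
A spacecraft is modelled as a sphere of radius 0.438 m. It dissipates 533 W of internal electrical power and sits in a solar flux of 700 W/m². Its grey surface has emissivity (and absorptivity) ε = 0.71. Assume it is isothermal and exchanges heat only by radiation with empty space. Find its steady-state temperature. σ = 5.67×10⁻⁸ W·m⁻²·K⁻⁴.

At steady state, absorbed solar power + internal power = radiated power.
Absorbed: α·S·A_cross = 0.71·700·0.6027 = 299.5 W (cross-section πr²).
Total input = 299.5 + 533 = 832.5 W.
Radiated: εσ·A_surf·T⁴ with A_surf = 4πr² = 2.411 m².
T⁴ = 832.5/(0.71·5.67×10⁻⁸·2.411) = 8.578×10⁹ K⁴.

T ≈ 304 K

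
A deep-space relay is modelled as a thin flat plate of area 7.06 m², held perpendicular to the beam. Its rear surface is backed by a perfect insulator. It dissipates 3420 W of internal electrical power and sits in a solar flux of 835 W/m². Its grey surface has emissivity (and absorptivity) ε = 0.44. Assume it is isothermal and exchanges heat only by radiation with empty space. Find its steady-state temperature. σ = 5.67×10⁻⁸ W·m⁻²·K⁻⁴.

At steady state, absorbed solar power + internal power = radiated power.
Absorbed: α·S·A_cross = 0.44·835·7.060 = 2594 W (cross-section A).
Total input = 2594 + 3420 = 6014 W.
Radiated: εσ·A_surf·T⁴ with A_surf = A = 7.060 m².
T⁴ = 6014/(0.44·5.67×10⁻⁸·7.060) = 3.414×10¹⁰ K⁴.

T ≈ 430 K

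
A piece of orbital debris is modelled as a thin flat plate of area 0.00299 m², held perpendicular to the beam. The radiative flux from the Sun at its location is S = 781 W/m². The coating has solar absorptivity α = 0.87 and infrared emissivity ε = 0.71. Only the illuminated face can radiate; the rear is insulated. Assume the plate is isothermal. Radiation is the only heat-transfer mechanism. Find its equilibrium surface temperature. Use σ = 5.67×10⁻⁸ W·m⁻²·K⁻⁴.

T ≈ 360 K

At equilibrium, absorbed power = emitted power.
Absorbing cross-section = A = 0.002990 m²; emitting surface = A = 0.002990 m² (ratio 1).
αS·A_cross = εσ·A_surf·T⁴  ⇒  T⁴ = αS/(ε·1σ).
T⁴ = 0.870·781/(0.71·1·5.67×10⁻⁸) = 1.688×10¹⁰ K⁴.
T = (1.688×10¹⁰)^(1/4).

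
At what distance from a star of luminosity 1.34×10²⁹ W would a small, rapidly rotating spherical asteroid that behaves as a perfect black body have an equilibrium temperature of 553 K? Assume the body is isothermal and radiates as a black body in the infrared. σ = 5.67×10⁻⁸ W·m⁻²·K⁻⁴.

For an isothermal black-emitting sphere, (1−a)S·πr² = σ·4πr²·T⁴ ⇒ S = 4σT⁴/(1−a).
S = 4·5.67×10⁻⁸·(553)⁴/1.00 = 21210 W/m².
Flux falls as S = L/(4πd²), so d = √(L/(4πS)) = √(1.34×10²⁹/(4π·21210)).

d ≈ 7.09×10¹¹ m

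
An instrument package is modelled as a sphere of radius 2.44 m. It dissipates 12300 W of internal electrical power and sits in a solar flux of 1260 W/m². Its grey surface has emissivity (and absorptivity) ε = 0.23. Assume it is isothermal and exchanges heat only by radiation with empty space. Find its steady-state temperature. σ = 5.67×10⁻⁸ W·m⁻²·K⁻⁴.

T ≈ 367 K

At steady state, absorbed solar power + internal power = radiated power.
Absorbed: α·S·A_cross = 0.23·1260·18.70 = 5420 W (cross-section πr²).
Total input = 5420 + 12300 = 17720 W.
Radiated: εσ·A_surf·T⁴ with A_surf = 4πr² = 74.82 m².
T⁴ = 17720/(0.23·5.67×10⁻⁸·74.82) = 1.816×10¹⁰ K⁴.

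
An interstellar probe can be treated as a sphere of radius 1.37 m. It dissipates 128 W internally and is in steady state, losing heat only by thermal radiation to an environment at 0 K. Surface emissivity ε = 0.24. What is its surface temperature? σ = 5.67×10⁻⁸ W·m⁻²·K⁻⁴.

T ≈ 141 K

Steady state: internal power = radiated power, P = εσA T⁴.
Radiating area A = 4πr² = 23.59 m².
T⁴ = P/(εσA) = 128/(0.24·5.67×10⁻⁸·23.59) = 3.988×10⁸ K⁴.
T = (3.988×10⁸)^(1/4).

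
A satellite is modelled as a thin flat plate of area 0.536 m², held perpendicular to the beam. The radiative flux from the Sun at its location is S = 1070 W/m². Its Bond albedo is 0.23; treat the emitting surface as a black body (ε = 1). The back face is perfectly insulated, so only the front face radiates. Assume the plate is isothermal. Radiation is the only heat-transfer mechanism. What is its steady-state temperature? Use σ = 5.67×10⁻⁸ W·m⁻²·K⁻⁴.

T ≈ 347 K

At equilibrium, absorbed power = emitted power.
Absorbing cross-section = A = 0.5360 m²; emitting surface = A = 0.5360 m² (ratio 1).
(1−a)S·A_cross = εσ·A_surf·T⁴  ⇒  T⁴ = (1−a)S/(1σ).
T⁴ = 0.770·1070/(1·5.67×10⁻⁸) = 1.453×10¹⁰ K⁴.
T = (1.453×10¹⁰)^(1/4).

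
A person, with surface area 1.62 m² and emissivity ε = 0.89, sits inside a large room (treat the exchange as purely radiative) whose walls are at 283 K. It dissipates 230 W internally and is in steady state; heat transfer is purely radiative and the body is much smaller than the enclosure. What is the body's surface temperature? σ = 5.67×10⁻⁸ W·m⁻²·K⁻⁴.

For a small grey body in a large enclosure, net radiated power = εσA(T⁴ − T_w⁴).
Steady state: P = εσA(T⁴ − T_w⁴) with A = 1.62 m².
T⁴ = P/(εσA) + T_w⁴ = 230/(0.89·5.67×10⁻⁸·1.620) + (283)⁴
    = 2.813×10⁹ + 6.414×10⁹ = 9.228×10⁹ K⁴.

T ≈ 310 K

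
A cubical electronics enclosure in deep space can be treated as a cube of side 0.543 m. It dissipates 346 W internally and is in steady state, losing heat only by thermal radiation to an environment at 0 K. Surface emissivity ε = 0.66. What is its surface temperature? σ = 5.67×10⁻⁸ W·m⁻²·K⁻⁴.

T ≈ 269 K

Steady state: internal power = radiated power, P = εσA T⁴.
Radiating area A = 6L² = 1.769 m².
T⁴ = P/(εσA) = 346/(0.66·5.67×10⁻⁸·1.769) = 5.226×10⁹ K⁴.
T = (5.226×10⁹)^(1/4).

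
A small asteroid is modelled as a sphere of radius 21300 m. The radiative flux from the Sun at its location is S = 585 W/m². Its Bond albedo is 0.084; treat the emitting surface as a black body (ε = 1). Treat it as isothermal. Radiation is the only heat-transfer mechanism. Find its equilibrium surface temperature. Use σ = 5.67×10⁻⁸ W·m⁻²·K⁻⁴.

At equilibrium, absorbed power = emitted power.
Absorbing cross-section = πr² = 1.425×10⁹ m²; emitting surface = 4πr² = 5.701×10⁹ m² (ratio 4).
(1−a)S·A_cross = εσ·A_surf·T⁴  ⇒  T⁴ = (1−a)S/(4σ).
T⁴ = 0.916·585/(4·5.67×10⁻⁸) = 2.363×10⁹ K⁴.
T = (2.363×10⁹)^(1/4).

T ≈ 220 K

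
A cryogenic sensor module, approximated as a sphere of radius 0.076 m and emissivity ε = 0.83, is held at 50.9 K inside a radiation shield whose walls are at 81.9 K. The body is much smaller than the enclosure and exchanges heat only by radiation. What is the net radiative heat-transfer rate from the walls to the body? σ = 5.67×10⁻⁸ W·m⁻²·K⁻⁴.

P_net ≈ 0.131 W

For a small grey body in a large enclosure: P_net = εσA(T_body⁴ − T_wall⁴).
A = 4πr² = 0.07258 m²; T_body⁴ − T_wall⁴ = 6.712×10⁶ − 4.499×10⁷ = -3.828×10⁷ K⁴.
|P_net| = 0.83·5.67×10⁻⁸·0.07258·3.828×10⁷.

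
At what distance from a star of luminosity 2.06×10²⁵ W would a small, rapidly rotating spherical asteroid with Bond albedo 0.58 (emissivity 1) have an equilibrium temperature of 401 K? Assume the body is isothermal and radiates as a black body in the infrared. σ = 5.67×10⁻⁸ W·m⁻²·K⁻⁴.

For an isothermal black-emitting sphere, (1−a)S·πr² = σ·4πr²·T⁴ ⇒ S = 4σT⁴/(1−a).
S = 4·5.67×10⁻⁸·(401)⁴/0.420 = 13960 W/m².
Flux falls as S = L/(4πd²), so d = √(L/(4πS)) = √(2.06×10²⁵/(4π·13960)).

d ≈ 1.08×10¹⁰ m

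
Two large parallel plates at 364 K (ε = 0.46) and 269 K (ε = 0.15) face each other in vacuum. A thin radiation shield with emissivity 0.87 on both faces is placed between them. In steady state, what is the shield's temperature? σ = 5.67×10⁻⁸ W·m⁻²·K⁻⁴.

T_s ≈ 347 K

In steady state the net flux on the hot side equals that on the cold side.
σ(T₁⁴−T_s⁴)/D₁ = σ(T_s⁴−T₂⁴)/D₂, with D₁ = 1/ε₁+1/ε_s−1 = 2.323, D₂ = 1/ε_s+1/ε₂−1 = 6.816.
Solve for T_s⁴: T_s⁴ = (D₂·T₁⁴ + D₁·T₂⁴)/(D₁+D₂) = 1.442×10¹⁰ K⁴.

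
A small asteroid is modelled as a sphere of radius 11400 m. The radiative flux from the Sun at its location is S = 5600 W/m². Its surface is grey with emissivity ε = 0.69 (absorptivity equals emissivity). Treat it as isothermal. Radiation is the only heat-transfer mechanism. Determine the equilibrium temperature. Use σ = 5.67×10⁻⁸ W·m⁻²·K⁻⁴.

T ≈ 396 K

At equilibrium, absorbed power = emitted power.
Absorbing cross-section = πr² = 4.083×10⁸ m²; emitting surface = 4πr² = 1.633×10⁹ m² (ratio 4).
εS·A_cross = εσ·A_surf·T⁴  ⇒  T⁴ = S/(4σ)   (ε cancels).
T⁴ = 5600/(4·5.67×10⁻⁸) = 2.469×10¹⁰ K⁴.
T = (2.469×10¹⁰)^(1/4).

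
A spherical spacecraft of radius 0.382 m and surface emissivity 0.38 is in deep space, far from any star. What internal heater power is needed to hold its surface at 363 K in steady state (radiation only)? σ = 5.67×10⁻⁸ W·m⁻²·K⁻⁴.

P ≈ 686 W

P = εσ·4πr²·T⁴.
4πr² = 1.834 m²; T⁴ = 1.736×10¹⁰ K⁴.
P = 0.38·5.67×10⁻⁸·1.834·1.736×10¹⁰.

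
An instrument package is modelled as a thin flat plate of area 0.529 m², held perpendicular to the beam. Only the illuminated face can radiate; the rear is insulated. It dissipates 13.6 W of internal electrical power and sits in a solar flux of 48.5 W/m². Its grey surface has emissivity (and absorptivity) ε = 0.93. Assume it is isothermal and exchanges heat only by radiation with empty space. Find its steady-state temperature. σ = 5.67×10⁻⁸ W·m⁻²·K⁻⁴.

At steady state, absorbed solar power + internal power = radiated power.
Absorbed: α·S·A_cross = 0.93·48.5·0.5290 = 23.86 W (cross-section A).
Total input = 23.86 + 13.6 = 37.46 W.
Radiated: εσ·A_surf·T⁴ with A_surf = A = 0.5290 m².
T⁴ = 37.46/(0.93·5.67×10⁻⁸·0.5290) = 1.343×10⁹ K⁴.

T ≈ 191 K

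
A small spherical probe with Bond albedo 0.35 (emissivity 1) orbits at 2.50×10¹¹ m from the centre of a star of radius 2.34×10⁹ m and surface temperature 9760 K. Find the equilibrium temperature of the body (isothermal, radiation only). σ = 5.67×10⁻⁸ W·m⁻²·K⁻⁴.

The star's surface emits σT_*⁴; at distance d the flux is S = σT_*⁴(R_*/d)².
S = 5.67×10⁻⁸·(9760)⁴·(2.34×10⁹/2.50×10¹¹)² = 45070 W/m².
For an isothermal sphere T⁴ = (1−a)S/(4σ) = 1.292×10¹¹ K⁴.

T ≈ 600 K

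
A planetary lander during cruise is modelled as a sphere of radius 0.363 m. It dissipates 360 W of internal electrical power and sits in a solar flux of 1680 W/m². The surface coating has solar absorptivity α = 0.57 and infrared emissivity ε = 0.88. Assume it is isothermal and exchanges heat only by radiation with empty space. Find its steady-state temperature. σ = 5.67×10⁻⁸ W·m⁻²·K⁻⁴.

At steady state, absorbed solar power + internal power = radiated power.
Absorbed: α·S·A_cross = 0.57·1680·0.4140 = 396.4 W (cross-section πr²).
Total input = 396.4 + 360 = 756.4 W.
Radiated: εσ·A_surf·T⁴ with A_surf = 4πr² = 1.656 m².
T⁴ = 756.4/(0.88·5.67×10⁻⁸·1.656) = 9.155×10⁹ K⁴.

T ≈ 309 K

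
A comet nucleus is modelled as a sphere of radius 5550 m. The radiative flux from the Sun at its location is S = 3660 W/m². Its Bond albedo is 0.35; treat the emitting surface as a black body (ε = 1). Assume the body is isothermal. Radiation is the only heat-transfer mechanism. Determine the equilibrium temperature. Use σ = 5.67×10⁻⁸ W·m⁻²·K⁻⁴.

At equilibrium, absorbed power = emitted power.
Absorbing cross-section = πr² = 9.677×10⁷ m²; emitting surface = 4πr² = 3.871×10⁸ m² (ratio 4).
(1−a)S·A_cross = εσ·A_surf·T⁴  ⇒  T⁴ = (1−a)S/(4σ).
T⁴ = 0.650·3660/(4·5.67×10⁻⁸) = 1.049×10¹⁰ K⁴.
T = (1.049×10¹⁰)^(1/4).

T ≈ 320 K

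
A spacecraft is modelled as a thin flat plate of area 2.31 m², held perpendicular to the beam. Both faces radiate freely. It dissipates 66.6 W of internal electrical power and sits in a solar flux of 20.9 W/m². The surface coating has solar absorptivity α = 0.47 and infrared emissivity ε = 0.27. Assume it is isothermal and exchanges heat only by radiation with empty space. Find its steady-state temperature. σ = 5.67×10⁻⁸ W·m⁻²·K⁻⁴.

T ≈ 188 K

At steady state, absorbed solar power + internal power = radiated power.
Absorbed: α·S·A_cross = 0.47·20.9·2.310 = 22.69 W (cross-section A).
Total input = 22.69 + 66.6 = 89.29 W.
Radiated: εσ·A_surf·T⁴ with A_surf = 2A = 4.620 m².
T⁴ = 89.29/(0.27·5.67×10⁻⁸·4.620) = 1.262×10⁹ K⁴.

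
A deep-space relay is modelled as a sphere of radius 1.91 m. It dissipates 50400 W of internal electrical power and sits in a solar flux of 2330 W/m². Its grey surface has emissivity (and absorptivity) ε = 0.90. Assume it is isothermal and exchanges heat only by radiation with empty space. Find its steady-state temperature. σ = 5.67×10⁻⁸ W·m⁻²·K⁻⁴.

At steady state, absorbed solar power + internal power = radiated power.
Absorbed: α·S·A_cross = 0.90·2330·11.46 = 24030 W (cross-section πr²).
Total input = 24030 + 50400 = 74430 W.
Radiated: εσ·A_surf·T⁴ with A_surf = 4πr² = 45.84 m².
T⁴ = 74430/(0.90·5.67×10⁻⁸·45.84) = 3.182×10¹⁰ K⁴.

T ≈ 422 K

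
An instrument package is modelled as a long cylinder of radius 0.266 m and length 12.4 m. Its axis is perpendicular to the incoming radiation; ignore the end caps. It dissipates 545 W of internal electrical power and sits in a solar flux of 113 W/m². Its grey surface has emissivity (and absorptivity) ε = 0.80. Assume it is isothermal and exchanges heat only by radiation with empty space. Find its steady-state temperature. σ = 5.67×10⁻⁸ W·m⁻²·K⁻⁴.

T ≈ 187 K

At steady state, absorbed solar power + internal power = radiated power.
Absorbed: α·S·A_cross = 0.80·113·6.597 = 596.4 W (cross-section 2rL).
Total input = 596.4 + 545 = 1141 W.
Radiated: εσ·A_surf·T⁴ with A_surf = 2πrL = 20.72 m².
T⁴ = 1141/(0.80·5.67×10⁻⁸·20.72) = 1.214×10⁹ K⁴.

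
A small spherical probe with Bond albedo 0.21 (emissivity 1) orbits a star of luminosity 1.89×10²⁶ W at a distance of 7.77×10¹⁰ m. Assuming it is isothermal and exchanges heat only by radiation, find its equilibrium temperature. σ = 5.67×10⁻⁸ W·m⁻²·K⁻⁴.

First find the stellar flux at distance d: S = L/(4πd²) = 1.89×10²⁶/(4π·(7.77×10¹⁰)²) = 2491 W/m².
For an isothermal sphere, absorbed (1−a)S·πr² = emitted σ·4πr²·T⁴, so T⁴ = (1−a)S/(4σ).
T⁴ = 0.790·2491/(4·5.67×10⁻⁸) = 8.677×10⁹ K⁴.

T ≈ 305 K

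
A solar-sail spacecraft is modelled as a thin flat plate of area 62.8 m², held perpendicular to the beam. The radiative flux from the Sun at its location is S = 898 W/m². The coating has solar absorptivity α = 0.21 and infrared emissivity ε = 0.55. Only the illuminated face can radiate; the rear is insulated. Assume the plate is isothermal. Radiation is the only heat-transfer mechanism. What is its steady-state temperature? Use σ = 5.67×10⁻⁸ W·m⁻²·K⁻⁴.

T ≈ 279 K

At equilibrium, absorbed power = emitted power.
Absorbing cross-section = A = 62.80 m²; emitting surface = A = 62.80 m² (ratio 1).
αS·A_cross = εσ·A_surf·T⁴  ⇒  T⁴ = αS/(ε·1σ).
T⁴ = 0.210·898/(0.55·1·5.67×10⁻⁸) = 6.047×10⁹ K⁴.
T = (6.047×10⁹)^(1/4).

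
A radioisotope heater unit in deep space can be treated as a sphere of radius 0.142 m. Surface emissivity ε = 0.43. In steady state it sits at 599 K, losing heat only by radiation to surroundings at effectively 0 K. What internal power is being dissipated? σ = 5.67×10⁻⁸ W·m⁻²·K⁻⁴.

P ≈ 795 W

Steady state: P = εσA T⁴.
A = 4πr² = 0.2534 m²; T⁴ = (599)⁴ = 1.287×10¹¹ K⁴.
P = 0.43 × 5.67×10⁻⁸ × 0.2534 × 1.287×10¹¹.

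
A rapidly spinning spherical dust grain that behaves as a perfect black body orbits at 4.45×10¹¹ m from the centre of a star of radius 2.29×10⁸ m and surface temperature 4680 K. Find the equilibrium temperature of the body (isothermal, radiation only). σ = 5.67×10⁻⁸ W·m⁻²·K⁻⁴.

T ≈ 75.1 K

The star's surface emits σT_*⁴; at distance d the flux is S = σT_*⁴(R_*/d)².
S = 5.67×10⁻⁸·(4680)⁴·(2.29×10⁸/4.45×10¹¹)² = 7.203 W/m².
For an isothermal sphere T⁴ = (1−a)S/(4σ) = 3.176×10⁷ K⁴.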